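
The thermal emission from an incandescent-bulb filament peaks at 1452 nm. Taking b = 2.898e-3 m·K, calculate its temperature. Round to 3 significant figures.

T ≈ 2.00×10³ K

Wien's law gives T = b/λ_max = (2.898×10⁻³ m·K)/(1.452×10⁻⁶ m) = 2.00×10³ K.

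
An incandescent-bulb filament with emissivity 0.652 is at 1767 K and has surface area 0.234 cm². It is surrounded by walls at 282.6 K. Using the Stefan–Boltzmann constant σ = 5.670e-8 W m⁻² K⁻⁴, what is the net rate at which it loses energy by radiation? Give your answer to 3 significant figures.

Net loss ≈ 8.43 W

Area A = 0.234 cm² = 2.34×10⁻⁵ m².
Net radiated power P_net = εσA(T⁴ − T₀⁴) = 0.652×5.670×10⁻⁸×2.34×10⁻⁵×(1767⁴ − 282.6⁴).
T⁴ − T₀⁴ = 9.74869×10¹² − 6.37806×10⁹ = 9.74231×10¹² K⁴, so P_net = 8.43 W.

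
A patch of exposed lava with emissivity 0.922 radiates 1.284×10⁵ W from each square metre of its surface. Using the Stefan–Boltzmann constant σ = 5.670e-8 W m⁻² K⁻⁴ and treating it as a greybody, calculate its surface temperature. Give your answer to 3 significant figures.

T ≈ 1.25×10³ K

I = εσT⁴, so T = (I/εσ)^(1/4) = (1.284×10⁵/(0.922×5.670×10⁻⁸))^(1/4) = 1.25×10³ K.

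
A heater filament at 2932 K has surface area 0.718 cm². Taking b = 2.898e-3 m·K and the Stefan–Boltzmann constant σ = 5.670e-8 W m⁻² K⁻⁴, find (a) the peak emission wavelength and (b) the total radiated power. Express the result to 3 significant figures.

(a) λ_max = b/T = 2.898×10⁻³/2932 = 9.884×10⁻⁷ m = 988 nm.
Area A = 0.718 cm² = 7.18×10⁻⁵ m².
(b) P = σAT⁴ = 5.670×10⁻⁸×7.18×10⁻⁵×(2932)⁴ = 301 W.

λ_max ≈ 988 nm; P ≈ 301 W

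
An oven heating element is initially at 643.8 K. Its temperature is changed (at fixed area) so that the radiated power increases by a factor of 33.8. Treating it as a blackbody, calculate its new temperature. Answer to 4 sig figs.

P ∝ T⁴, so T₂/T₁ = (P₂/P₁)^(1/4) = (33.8)^(1/4) = 2.41118.
T₂ = 643.8 × 2.41118 = 1552 K.

T₂ ≈ 1552 K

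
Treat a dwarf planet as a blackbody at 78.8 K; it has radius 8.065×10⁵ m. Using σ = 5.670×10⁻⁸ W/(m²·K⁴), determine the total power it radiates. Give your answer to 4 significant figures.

P ≈ 1.787×10¹³ W

Surface area A = 4πR² = 4π(8.065×10⁵ m)² = 8.17370×10¹² m².
P = σAT⁴ = 5.670×10⁻⁸ × 8.17370×10¹² × (78.8)⁴ = 1.787×10¹³ W.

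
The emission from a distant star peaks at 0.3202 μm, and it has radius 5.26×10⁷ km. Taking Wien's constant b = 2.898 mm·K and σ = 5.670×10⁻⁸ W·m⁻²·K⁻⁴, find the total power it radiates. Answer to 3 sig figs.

P ≈ 1.32×10³¹ W

Wien's law: T = b/λ_max = 2.898×10⁻³/3.202×10⁻⁷ = 9050.59 K.
Surface area A = 4πR² = 4π(5.26×10¹⁰ m)² = 3.47681×10²² m².
Then P = σAT⁴ = 5.670×10⁻⁸×3.47681×10²²×(9050.59)⁴ = 1.32×10³¹ W.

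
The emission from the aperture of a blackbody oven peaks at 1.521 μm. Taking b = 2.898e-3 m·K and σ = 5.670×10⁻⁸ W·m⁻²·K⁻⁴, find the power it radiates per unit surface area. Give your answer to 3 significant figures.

I ≈ 7.47×10⁵ W/m²

Wien's law: T = b/λ_max = 2.898×10⁻³/1.521×10⁻⁶ = 1905.33 K.
Then I = σT⁴ = 5.670×10⁻⁸×(1905.33)⁴ = 7.47×10⁵ W/m².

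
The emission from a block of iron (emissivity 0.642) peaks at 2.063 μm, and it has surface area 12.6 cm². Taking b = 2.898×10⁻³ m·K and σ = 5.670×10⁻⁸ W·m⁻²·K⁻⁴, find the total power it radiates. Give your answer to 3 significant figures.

P ≈ 179 W

Wien's law: T = b/λ_max = 2.898×10⁻³/2.063×10⁻⁶ = 1404.75 K.
Area A = 12.6 cm² = 1.26×10⁻³ m².
Then P = εσAT⁴ = 0.642×5.670×10⁻⁸×1.26×10⁻³×(1404.75)⁴ = 179 W.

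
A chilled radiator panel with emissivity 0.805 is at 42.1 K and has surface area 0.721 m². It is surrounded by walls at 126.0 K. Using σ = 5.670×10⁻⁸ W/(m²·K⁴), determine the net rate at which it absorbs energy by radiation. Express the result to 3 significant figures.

Area A = 0.721 m².
Net radiated power P_net = εσA(T⁴ − T₀⁴) = 0.805×5.670×10⁻⁸×0.721×(42.1⁴ − 126.0⁴).
T⁴ − T₀⁴ = 3.14144×10⁶ − 2.52047×10⁸ = -2.48906×10⁸ K⁴, so P_net = -8.19 W — negative, meaning a net gain of 8.19 W.

Net gain ≈ 8.19 W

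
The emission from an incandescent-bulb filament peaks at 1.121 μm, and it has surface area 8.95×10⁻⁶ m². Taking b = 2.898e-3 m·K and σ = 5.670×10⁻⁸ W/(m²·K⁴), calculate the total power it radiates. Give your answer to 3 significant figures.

P ≈ 22.7 W

Wien's law: T = b/λ_max = 2.898×10⁻³/1.121×10⁻⁶ = 2585.19 K.
Area A = 8.95×10⁻⁶ m².
Then P = σAT⁴ = 5.670×10⁻⁸×8.95×10⁻⁶×(2585.19)⁴ = 22.7 W.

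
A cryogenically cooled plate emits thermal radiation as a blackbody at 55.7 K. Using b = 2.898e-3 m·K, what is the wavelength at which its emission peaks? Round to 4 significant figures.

λ_max ≈ 52.03 μm

Wien's displacement law: λ_max = b/T = (2.898×10⁻³ m·K)/(55.7 K) = 5.2029×10⁻⁵ m.
That is 52.03 μm, in the infrared range.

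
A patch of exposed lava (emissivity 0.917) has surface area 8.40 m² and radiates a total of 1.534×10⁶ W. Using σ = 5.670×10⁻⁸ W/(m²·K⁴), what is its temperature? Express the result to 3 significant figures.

Area A = 8.40 m².
P = εσAT⁴ ⇒ T = (P/(εσA))^(1/4) = (1.534×10⁶/(0.917×5.670×10⁻⁸×8.40))^(1/4) = 1.37×10³ K.

T ≈ 1.37×10³ K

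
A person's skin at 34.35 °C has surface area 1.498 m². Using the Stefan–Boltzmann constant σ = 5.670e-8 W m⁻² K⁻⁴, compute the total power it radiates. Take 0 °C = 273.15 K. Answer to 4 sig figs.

T = 34.35 °C + 273.15 = 307.50 K.
Area A = 1.498 m².
P = σAT⁴ = 5.670×10⁻⁸ × 1.498 × (307.50)⁴ = 759.4 W.

P ≈ 759.4 W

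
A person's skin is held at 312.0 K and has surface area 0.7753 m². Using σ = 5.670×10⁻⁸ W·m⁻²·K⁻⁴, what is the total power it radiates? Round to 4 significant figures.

Area A = 0.7753 m².
P = σAT⁴ = 5.670×10⁻⁸ × 0.7753 × (312.0)⁴ = 416.6 W.

P ≈ 416.6 W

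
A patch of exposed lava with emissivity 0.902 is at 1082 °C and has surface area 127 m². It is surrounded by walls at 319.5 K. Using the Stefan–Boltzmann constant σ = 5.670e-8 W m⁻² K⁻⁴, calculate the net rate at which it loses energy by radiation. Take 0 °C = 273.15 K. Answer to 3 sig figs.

Net loss ≈ 2.18×10⁷ W

T = 1082 °C + 273.15 = 1355.15 K.
Area A = 127 m².
Net radiated power P_net = εσA(T⁴ − T₀⁴) = 0.902×5.670×10⁻⁸×127×(1355.15⁴ − 319.5⁴).
T⁴ − T₀⁴ = 3.37248×10¹² − 1.04204×10¹⁰ = 3.36206×10¹² K⁴, so P_net = 2.18×10⁷ W.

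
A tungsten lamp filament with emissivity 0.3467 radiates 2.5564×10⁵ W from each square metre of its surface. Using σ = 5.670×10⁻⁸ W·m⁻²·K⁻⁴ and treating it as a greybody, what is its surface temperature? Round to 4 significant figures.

I = εσT⁴, so T = (I/εσ)^(1/4) = (2.5564×10⁵/(0.3467×5.670×10⁻⁸))^(1/4) = 1899 K.

T ≈ 1899 K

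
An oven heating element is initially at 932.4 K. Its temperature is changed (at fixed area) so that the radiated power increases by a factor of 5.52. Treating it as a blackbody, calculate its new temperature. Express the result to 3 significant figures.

T₂ ≈ 1.43×10³ K

P ∝ T⁴, so T₂/T₁ = (P₂/P₁)^(1/4) = (5.52)^(1/4) = 1.53280.
T₂ = 932.4 × 1.53280 = 1.43×10³ K.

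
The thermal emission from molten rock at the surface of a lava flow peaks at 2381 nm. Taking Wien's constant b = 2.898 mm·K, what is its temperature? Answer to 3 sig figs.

T ≈ 1.22×10³ K

Wien's law gives T = b/λ_max = (2.898×10⁻³ m·K)/(2.381×10⁻⁶ m) = 1.22×10³ K.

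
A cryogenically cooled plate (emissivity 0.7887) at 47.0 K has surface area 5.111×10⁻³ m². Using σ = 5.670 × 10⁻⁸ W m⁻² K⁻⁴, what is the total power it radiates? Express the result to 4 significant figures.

P ≈ 1.115×10⁻³ W

Area A = 5.111×10⁻³ m².
P = εσAT⁴ = 0.7887 × 5.670×10⁻⁸ × 5.111×10⁻³ × (47.0)⁴ = 1.115×10⁻³ W.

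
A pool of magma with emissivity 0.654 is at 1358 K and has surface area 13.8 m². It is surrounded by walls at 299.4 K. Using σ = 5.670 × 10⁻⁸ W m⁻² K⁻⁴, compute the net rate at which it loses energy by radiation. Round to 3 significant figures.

Area A = 13.8 m².
Net radiated power P_net = εσA(T⁴ − T₀⁴) = 0.654×5.670×10⁻⁸×13.8×(1358⁴ − 299.4⁴).
T⁴ − T₀⁴ = 3.40094×10¹² − 8.03539×10⁹ = 3.39290×10¹² K⁴, so P_net = 1.74×10⁶ W.

Net loss ≈ 1.74×10⁶ W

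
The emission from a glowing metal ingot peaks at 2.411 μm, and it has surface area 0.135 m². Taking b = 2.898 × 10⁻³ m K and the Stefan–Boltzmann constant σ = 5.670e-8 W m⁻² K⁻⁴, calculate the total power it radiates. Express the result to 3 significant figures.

P ≈ 1.60×10⁴ W

Wien's law: T = b/λ_max = 2.898×10⁻³/2.411×10⁻⁶ = 1201.99 K.
Area A = 0.135 m².
Then P = σAT⁴ = 5.670×10⁻⁸×0.135×(1201.99)⁴ = 1.60×10⁴ W.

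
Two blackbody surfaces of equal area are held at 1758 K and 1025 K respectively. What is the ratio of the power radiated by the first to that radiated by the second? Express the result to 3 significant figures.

With equal areas, P₁/P₂ = (T₁/T₂)⁴ = (1758/1025)⁴ = 8.65.

P₁/P₂ ≈ 8.65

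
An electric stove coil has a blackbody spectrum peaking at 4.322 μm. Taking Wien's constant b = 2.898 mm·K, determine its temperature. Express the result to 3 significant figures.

Wien's law gives T = b/λ_max = (2.898×10⁻³ m·K)/(4.322×10⁻⁶ m) = 671 K.

T ≈ 671 K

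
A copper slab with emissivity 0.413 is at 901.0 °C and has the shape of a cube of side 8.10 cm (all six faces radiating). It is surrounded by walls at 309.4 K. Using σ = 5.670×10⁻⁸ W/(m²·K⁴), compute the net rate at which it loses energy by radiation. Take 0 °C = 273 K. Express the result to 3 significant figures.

Net loss ≈ 1.74×10³ W

T = 901.0 °C + 273 = 1174.0 K.
Area A = 6s² = 6×(0.0810 m)² = 0.039366 m².
Net radiated power P_net = εσA(T⁴ − T₀⁴) = 0.413×5.670×10⁻⁸×0.039366×(1174.0⁴ − 309.4⁴).
T⁴ − T₀⁴ = 1.89964×10¹² − 9.16392×10⁹ = 1.89048×10¹² K⁴, so P_net = 1.74×10³ W.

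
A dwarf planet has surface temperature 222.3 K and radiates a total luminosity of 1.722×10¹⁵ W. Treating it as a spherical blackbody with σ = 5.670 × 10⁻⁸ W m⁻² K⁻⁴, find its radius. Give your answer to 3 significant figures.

R ≈ 9.95×10⁵ m

L = 4πR²σT⁴ ⇒ R = √(L/(4πσT⁴)).
σT⁴ = 138.465 W/m², so R = √(1.722×10¹⁵/(4π×138.465)) = 9.95×10⁵ m.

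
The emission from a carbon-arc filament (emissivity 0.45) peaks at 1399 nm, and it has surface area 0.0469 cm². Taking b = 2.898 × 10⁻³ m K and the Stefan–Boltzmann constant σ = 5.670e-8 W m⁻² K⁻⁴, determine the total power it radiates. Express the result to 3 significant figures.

Wien's law: T = b/λ_max = 2.898×10⁻³/1.399×10⁻⁶ = 2071.48 K.
Area A = 0.0469 cm² = 4.69×10⁻⁶ m².
Then P = εσAT⁴ = 0.45×5.670×10⁻⁸×4.69×10⁻⁶×(2071.48)⁴ = 2.20 W.

P ≈ 2.20 W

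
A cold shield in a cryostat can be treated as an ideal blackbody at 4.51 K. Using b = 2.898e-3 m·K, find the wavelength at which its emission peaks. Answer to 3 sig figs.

Wien's displacement law: λ_max = b/T = (2.898×10⁻³ m·K)/(4.51 K) = 6.426×10⁻⁴ m.
That is 6.43×10⁻⁴ m, in the infrared range.

λ_max ≈ 6.43×10⁻⁴ m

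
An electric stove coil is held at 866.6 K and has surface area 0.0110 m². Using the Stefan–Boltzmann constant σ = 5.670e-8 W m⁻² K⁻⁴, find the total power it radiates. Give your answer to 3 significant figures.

P ≈ 352 W

Area A = 0.0110 m².
P = σAT⁴ = 5.670×10⁻⁸ × 0.0110 × (866.6)⁴ = 352 W.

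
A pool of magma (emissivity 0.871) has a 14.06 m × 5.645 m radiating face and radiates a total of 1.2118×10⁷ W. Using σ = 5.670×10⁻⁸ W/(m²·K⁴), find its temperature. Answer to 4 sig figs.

Area A = 14.06 × 5.645 = 79.3687 m².
P = εσAT⁴ ⇒ T = (P/(εσA))^(1/4) = (1.2118×10⁷/(0.871×5.670×10⁻⁸×79.3687))^(1/4) = 1326 K.

T ≈ 1326 K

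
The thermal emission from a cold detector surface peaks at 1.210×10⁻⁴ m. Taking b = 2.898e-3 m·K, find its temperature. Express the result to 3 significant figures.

Wien's law gives T = b/λ_max = (2.898×10⁻³ m·K)/(1.210×10⁻⁴ m) = 24.0 K.

T ≈ 24.0 K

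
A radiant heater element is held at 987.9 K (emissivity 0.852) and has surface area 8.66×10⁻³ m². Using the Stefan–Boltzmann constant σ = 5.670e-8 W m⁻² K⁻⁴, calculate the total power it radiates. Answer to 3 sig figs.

Area A = 8.66×10⁻³ m².
P = εσAT⁴ = 0.852 × 5.670×10⁻⁸ × 8.66×10⁻³ × (987.9)⁴ = 398 W.

P ≈ 398 W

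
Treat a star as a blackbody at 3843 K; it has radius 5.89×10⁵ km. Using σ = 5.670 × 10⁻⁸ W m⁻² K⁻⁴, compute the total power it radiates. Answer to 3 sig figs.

P ≈ 5.39×10²⁵ W

Surface area A = 4πR² = 4π(5.89×10⁸ m)² = 4.35954×10¹⁸ m².
P = σAT⁴ = 5.670×10⁻⁸ × 4.35954×10¹⁸ × (3843)⁴ = 5.39×10²⁵ W.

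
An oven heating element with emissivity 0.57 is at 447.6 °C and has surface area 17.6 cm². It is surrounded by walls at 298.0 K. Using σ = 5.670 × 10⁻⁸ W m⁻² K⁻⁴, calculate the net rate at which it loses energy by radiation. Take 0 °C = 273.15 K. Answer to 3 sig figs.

T = 447.6 °C + 273.15 = 720.75 K.
Area A = 17.6 cm² = 1.76×10⁻³ m².
Net radiated power P_net = εσA(T⁴ − T₀⁴) = 0.57×5.670×10⁻⁸×1.76×10⁻³×(720.75⁴ − 298.0⁴).
T⁴ − T₀⁴ = 2.69860×10¹¹ − 7.88615×10⁹ = 2.61974×10¹¹ K⁴, so P_net = 14.9 W.

Net loss ≈ 14.9 W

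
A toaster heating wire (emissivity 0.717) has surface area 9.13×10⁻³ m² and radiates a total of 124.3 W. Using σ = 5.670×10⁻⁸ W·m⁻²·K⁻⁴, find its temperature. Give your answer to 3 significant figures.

Area A = 9.13×10⁻³ m².
P = εσAT⁴ ⇒ T = (P/(εσA))^(1/4) = (124.3/(0.717×5.670×10⁻⁸×9.13×10⁻³))^(1/4) = 761 K.

T ≈ 761 K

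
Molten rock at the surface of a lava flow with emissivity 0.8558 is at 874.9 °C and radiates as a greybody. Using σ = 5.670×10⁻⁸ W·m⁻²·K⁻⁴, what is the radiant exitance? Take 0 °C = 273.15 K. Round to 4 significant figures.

I ≈ 8.429×10⁴ W/m²

T = 874.9 °C + 273.15 = 1148.05 K.
Stefan–Boltzmann: I = εσT⁴ = 0.8558 × 5.670×10⁻⁸ × (1148.05)⁴ = 8.429×10⁴ W/m².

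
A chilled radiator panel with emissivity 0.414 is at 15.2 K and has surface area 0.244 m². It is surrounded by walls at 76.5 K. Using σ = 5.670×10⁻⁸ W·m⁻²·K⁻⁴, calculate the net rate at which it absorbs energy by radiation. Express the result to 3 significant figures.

Net gain ≈ 0.196 W

Area A = 0.244 m².
Net radiated power P_net = εσA(T⁴ − T₀⁴) = 0.414×5.670×10⁻⁸×0.244×(15.2⁴ − 76.5⁴).
T⁴ − T₀⁴ = 53379.5 − 3.42488×10⁷ = -3.41954×10⁷ K⁴, so P_net = -0.196 W — negative, meaning a net gain of 0.196 W.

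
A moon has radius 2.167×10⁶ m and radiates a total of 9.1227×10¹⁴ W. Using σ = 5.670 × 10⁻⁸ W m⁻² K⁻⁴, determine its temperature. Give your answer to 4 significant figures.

Surface area A = 4πR² = 4π(2.167×10⁶ m)² = 5.90103×10¹³ m².
P = σAT⁴ ⇒ T = (P/(σA))^(1/4) = (9.1227×10¹⁴/(5.670×10⁻⁸×5.90103×10¹³))^(1/4) = 128.5 K.

T ≈ 128.5 K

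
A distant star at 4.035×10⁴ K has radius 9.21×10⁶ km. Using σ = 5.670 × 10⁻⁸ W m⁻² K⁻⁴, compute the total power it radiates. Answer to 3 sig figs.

P ≈ 1.60×10³² W

Surface area A = 4πR² = 4π(9.21×10⁹ m)² = 1.06593×10²¹ m².
P = σAT⁴ = 5.670×10⁻⁸ × 1.06593×10²¹ × (4.035×10⁴)⁴ = 1.60×10³² W.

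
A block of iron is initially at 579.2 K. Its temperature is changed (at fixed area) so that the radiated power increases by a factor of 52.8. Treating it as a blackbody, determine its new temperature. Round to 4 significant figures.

T₂ ≈ 1561 K

P ∝ T⁴, so T₂/T₁ = (P₂/P₁)^(1/4) = (52.8)^(1/4) = 2.69562.
T₂ = 579.2 × 2.69562 = 1561 K.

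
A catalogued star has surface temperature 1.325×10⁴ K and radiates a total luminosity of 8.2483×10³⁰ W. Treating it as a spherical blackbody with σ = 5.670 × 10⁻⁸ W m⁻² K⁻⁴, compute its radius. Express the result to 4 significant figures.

R ≈ 1.938×10¹⁰ m

L = 4πR²σT⁴ ⇒ R = √(L/(4πσT⁴)).
σT⁴ = 1.74762×10⁹ W/m², so R = √(8.2483×10³⁰/(4π×1.74762×10⁹)) = 1.938×10¹⁰ m.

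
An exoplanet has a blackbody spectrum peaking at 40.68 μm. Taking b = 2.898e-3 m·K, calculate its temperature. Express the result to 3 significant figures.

Wien's law gives T = b/λ_max = (2.898×10⁻³ m·K)/(4.068×10⁻⁵ m) = 71.2 K.

T ≈ 71.2 K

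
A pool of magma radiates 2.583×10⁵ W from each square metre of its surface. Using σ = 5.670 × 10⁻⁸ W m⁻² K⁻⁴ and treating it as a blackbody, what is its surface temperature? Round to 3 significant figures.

T ≈ 1.46×10³ K

I = σT⁴, so T = (I/σ)^(1/4) = (2.583×10⁵/(5.670×10⁻⁸))^(1/4) = 1.46×10³ K.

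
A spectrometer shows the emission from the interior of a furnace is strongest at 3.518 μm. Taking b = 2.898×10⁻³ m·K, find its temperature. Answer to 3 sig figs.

T ≈ 824 K

Wien's law gives T = b/λ_max = (2.898×10⁻³ m·K)/(3.518×10⁻⁶ m) = 824 K.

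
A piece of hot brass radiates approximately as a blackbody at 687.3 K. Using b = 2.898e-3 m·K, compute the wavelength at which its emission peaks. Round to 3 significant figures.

Wien's displacement law: λ_max = b/T = (2.898×10⁻³ m·K)/(687.3 K) = 4.216×10⁻⁶ m.
That is 4.22 μm, in the infrared range.

λ_max ≈ 4.22 μm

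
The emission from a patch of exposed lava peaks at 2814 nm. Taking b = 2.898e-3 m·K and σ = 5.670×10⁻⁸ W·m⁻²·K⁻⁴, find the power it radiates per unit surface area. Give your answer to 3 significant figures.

Wien's law: T = b/λ_max = 2.898×10⁻³/2.814×10⁻⁶ = 1029.85 K.
Then I = σT⁴ = 5.670×10⁻⁸×(1029.85)⁴ = 6.38×10⁴ W/m².

I ≈ 6.38×10⁴ W/m²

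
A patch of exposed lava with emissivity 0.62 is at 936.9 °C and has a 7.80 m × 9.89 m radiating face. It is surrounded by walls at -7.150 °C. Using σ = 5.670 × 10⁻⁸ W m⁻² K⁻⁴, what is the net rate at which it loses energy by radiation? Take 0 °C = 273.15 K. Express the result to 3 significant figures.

T = 936.9 °C + 273.15 = 1210.05 K.
Surroundings: T = -7.150 °C + 273.15 = 266.000 K.
Area A = 7.80 × 9.89 = 77.142 m².
Net radiated power P_net = εσA(T⁴ − T₀⁴) = 0.62×5.670×10⁻⁸×77.142×(1210.05⁴ − 266.000⁴).
T⁴ − T₀⁴ = 2.14394×10¹² − 5.00641×10⁹ = 2.13893×10¹² K⁴, so P_net = 5.80×10⁶ W.

Net loss ≈ 5.80×10⁶ W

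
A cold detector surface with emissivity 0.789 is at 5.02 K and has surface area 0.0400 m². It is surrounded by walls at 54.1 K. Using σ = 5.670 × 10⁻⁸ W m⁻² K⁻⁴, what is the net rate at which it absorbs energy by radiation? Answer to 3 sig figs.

Net gain ≈ 0.0153 W

Area A = 0.0400 m².
Net radiated power P_net = εσA(T⁴ − T₀⁴) = 0.789×5.670×10⁻⁸×0.0400×(5.02⁴ − 54.1⁴).
T⁴ − T₀⁴ = 635.060 − 8.56622×10⁶ = -8.56558×10⁶ K⁴, so P_net = -0.0153 W — negative, meaning a net gain of 0.0153 W.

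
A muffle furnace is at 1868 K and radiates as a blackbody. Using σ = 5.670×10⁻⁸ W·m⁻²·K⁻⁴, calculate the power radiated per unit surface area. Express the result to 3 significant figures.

I ≈ 6.90×10⁵ W/m²

Stefan–Boltzmann: I = σT⁴ = 5.670×10⁻⁸ × (1868)⁴ = 6.90×10⁵ W/m².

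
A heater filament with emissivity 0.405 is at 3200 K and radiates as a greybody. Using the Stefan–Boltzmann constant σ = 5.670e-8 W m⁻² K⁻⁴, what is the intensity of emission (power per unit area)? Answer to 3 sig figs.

I ≈ 2.41×10⁶ W/m²

Stefan–Boltzmann: I = εσT⁴ = 0.405 × 5.670×10⁻⁸ × (3200)⁴ = 2.41×10⁶ W/m².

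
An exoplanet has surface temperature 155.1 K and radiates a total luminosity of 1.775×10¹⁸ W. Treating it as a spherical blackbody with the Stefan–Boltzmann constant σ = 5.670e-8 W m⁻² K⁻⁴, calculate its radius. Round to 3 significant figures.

R ≈ 6.56×10⁷ m

L = 4πR²σT⁴ ⇒ R = √(L/(4πσT⁴)).
σT⁴ = 32.8118 W/m², so R = √(1.775×10¹⁸/(4π×32.8118)) = 6.56×10⁷ m.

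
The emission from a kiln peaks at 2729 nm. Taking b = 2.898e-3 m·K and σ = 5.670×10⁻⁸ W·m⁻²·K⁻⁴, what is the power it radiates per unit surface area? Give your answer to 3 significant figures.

I ≈ 7.21×10⁴ W/m²

Wien's law: T = b/λ_max = 2.898×10⁻³/2.729×10⁻⁶ = 1061.93 K.
Then I = σT⁴ = 5.670×10⁻⁸×(1061.93)⁴ = 7.21×10⁴ W/m².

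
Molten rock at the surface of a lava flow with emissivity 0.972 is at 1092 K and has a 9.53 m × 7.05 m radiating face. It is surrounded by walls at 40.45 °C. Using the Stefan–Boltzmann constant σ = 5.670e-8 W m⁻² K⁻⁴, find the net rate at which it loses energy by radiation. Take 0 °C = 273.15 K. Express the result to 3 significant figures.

Surroundings: T = 40.45 °C + 273.15 = 313.60 K.
Area A = 9.53 × 7.05 = 67.1865 m².
Net radiated power P_net = εσA(T⁴ − T₀⁴) = 0.972×5.670×10⁻⁸×67.1865×(1092⁴ − 313.60⁴).
T⁴ − T₀⁴ = 1.42197×10¹² − 9.67173×10⁹ = 1.41230×10¹² K⁴, so P_net = 5.23×10⁶ W.

Net loss ≈ 5.23×10⁶ W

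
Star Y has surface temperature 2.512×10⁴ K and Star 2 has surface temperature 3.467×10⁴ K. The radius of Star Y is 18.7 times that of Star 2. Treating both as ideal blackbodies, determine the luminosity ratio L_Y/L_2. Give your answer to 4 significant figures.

L ∝ R²T⁴, so L_Y/L_2 = (R_Y/R_2)²(T_Y/T_2)⁴ = (18.7)² × (2.512×10⁴/3.467×10⁴)⁴ = 349.69 × 0.275590 = 96.37.

L_Y/L_2 ≈ 96.37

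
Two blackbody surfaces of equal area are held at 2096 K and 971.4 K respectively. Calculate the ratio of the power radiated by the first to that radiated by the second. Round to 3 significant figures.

P₁/P₂ ≈ 21.7

With equal areas, P₁/P₂ = (T₁/T₂)⁴ = (2096/971.4)⁴ = 21.7.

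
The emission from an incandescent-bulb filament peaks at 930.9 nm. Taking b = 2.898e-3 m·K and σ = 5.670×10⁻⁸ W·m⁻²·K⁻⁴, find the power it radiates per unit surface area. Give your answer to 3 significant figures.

Wien's law: T = b/λ_max = 2.898×10⁻³/9.309×10⁻⁷ = 3113.12 K.
Then I = σT⁴ = 5.670×10⁻⁸×(3113.12)⁴ = 5.33×10⁶ W/m².

I ≈ 5.33×10⁶ W/m²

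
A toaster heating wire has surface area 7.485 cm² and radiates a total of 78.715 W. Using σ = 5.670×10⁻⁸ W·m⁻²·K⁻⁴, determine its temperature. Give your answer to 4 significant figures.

T ≈ 1167 K

Area A = 7.485 cm² = 7.485×10⁻⁴ m².
P = σAT⁴ ⇒ T = (P/(σA))^(1/4) = (78.715/(5.670×10⁻⁸×7.485×10⁻⁴))^(1/4) = 1167 K.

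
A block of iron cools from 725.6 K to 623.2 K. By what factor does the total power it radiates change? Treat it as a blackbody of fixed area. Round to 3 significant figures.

P₂/P₁ ≈ 0.544

P ∝ T⁴, so P₂/P₁ = (T₂/T₁)⁴ = (623.2/725.6)⁴ = (0.858875)⁴ = 0.544.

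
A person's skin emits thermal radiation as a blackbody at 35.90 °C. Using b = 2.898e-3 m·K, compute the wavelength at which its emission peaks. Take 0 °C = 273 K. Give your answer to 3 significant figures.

λ_max ≈ 9.38 μm

T = 35.90 °C + 273 = 308.90 K.
Wien's displacement law: λ_max = b/T = (2.898×10⁻³ m·K)/(308.90 K) = 9.382×10⁻⁶ m.
That is 9.38 μm, in the infrared range.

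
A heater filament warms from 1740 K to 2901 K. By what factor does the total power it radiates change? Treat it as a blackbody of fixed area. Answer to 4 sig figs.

P₂/P₁ ≈ 7.727

P ∝ T⁴, so P₂/P₁ = (T₂/T₁)⁴ = (2901/1740)⁴ = (1.66724)⁴ = 7.727.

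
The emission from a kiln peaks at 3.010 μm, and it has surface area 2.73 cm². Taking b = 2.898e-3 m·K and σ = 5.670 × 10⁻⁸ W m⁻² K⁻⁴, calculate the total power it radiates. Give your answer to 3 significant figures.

Wien's law: T = b/λ_max = 2.898×10⁻³/3.010×10⁻⁶ = 962.791 K.
Area A = 2.73 cm² = 2.73×10⁻⁴ m².
Then P = σAT⁴ = 5.670×10⁻⁸×2.73×10⁻⁴×(962.791)⁴ = 13.3 W.

P ≈ 13.3 W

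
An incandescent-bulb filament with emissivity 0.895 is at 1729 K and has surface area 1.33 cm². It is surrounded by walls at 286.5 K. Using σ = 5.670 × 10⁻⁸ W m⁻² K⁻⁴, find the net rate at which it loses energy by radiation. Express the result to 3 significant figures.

Area A = 1.33 cm² = 1.33×10⁻⁴ m².
Net radiated power P_net = εσA(T⁴ − T₀⁴) = 0.895×5.670×10⁻⁸×1.33×10⁻⁴×(1729⁴ − 286.5⁴).
T⁴ − T₀⁴ = 8.93676×10¹² − 6.73750×10⁹ = 8.93002×10¹² K⁴, so P_net = 60.3 W.

Net loss ≈ 60.3 W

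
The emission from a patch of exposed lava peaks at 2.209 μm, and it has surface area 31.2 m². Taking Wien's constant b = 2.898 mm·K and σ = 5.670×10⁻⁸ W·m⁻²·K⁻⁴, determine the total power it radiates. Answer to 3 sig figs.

Wien's law: T = b/λ_max = 2.898×10⁻³/2.209×10⁻⁶ = 1311.91 K.
Area A = 31.2 m².
Then P = σAT⁴ = 5.670×10⁻⁸×31.2×(1311.91)⁴ = 5.24×10⁶ W.

P ≈ 5.24×10⁶ W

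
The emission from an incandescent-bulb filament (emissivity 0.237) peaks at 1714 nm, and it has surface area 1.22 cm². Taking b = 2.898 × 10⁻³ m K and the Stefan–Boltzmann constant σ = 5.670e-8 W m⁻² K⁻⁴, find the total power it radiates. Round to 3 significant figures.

Wien's law: T = b/λ_max = 2.898×10⁻³/1.714×10⁻⁶ = 1690.78 K.
Area A = 1.22 cm² = 1.22×10⁻⁴ m².
Then P = εσAT⁴ = 0.237×5.670×10⁻⁸×1.22×10⁻⁴×(1690.78)⁴ = 13.4 W.

P ≈ 13.4 W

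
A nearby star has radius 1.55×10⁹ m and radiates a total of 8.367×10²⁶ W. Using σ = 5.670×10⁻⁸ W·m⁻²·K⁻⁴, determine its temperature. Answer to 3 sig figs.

Surface area A = 4πR² = 4π(1.55×10⁹ m)² = 3.01907×10¹⁹ m².
P = σAT⁴ ⇒ T = (P/(σA))^(1/4) = (8.367×10²⁶/(5.670×10⁻⁸×3.01907×10¹⁹))^(1/4) = 4.70×10³ K.

T ≈ 4.70×10³ K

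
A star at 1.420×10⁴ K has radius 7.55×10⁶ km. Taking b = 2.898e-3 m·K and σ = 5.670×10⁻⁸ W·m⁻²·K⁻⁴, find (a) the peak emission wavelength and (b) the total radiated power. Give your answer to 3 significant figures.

(a) λ_max = b/T = 2.898×10⁻³/1.420×10⁴ = 2.041×10⁻⁷ m = 204 nm.
Surface area A = 4πR² = 4π(7.55×10⁹ m)² = 7.16315×10²⁰ m².
(b) P = σAT⁴ = 5.670×10⁻⁸×7.16315×10²⁰×(1.420×10⁴)⁴ = 1.65×10³⁰ W.

λ_max ≈ 204 nm; P ≈ 1.65×10³⁰ W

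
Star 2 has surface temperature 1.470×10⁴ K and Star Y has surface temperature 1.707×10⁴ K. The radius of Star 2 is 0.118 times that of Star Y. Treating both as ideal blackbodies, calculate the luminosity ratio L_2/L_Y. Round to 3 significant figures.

L_2/L_Y ≈ 7.66×10⁻³

L ∝ R²T⁴, so L_2/L_Y = (R_2/R_Y)²(T_2/T_Y)⁴ = (0.118)² × (1.470×10⁴/1.707×10⁴)⁴ = 0.013924 × 0.549965 = 7.66×10⁻³.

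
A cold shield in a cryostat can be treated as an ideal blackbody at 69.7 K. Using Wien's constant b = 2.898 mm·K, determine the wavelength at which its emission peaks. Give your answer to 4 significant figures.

Wien's displacement law: λ_max = b/T = (2.898×10⁻³ m·K)/(69.7 K) = 4.1578×10⁻⁵ m.
That is 41.58 μm, in the infrared range.

λ_max ≈ 41.58 μm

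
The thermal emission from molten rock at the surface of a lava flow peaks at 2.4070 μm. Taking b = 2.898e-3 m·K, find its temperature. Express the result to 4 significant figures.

T ≈ 1204 K

Wien's law gives T = b/λ_max = (2.898×10⁻³ m·K)/(2.4070×10⁻⁶ m) = 1204 K.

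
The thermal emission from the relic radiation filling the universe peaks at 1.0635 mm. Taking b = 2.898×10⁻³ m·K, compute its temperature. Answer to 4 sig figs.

Wien's law gives T = b/λ_max = (2.898×10⁻³ m·K)/(1.0635×10⁻³ m) = 2.725 K.

T ≈ 2.725 K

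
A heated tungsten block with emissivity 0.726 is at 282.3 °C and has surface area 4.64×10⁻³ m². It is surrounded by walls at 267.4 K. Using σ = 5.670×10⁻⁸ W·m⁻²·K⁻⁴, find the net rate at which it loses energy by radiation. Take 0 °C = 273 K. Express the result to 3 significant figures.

T = 282.3 °C + 273 = 555.3 K.
Area A = 4.64×10⁻³ m².
Net radiated power P_net = εσA(T⁴ − T₀⁴) = 0.726×5.670×10⁻⁸×4.64×10⁻³×(555.3⁴ − 267.4⁴).
T⁴ − T₀⁴ = 9.50847×10¹⁰ − 5.11264×10⁹ = 8.99721×10¹⁰ K⁴, so P_net = 17.2 W.

Net loss ≈ 17.2 W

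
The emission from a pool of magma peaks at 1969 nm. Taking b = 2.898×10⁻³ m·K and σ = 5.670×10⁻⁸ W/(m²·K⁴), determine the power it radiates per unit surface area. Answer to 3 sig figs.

Wien's law: T = b/λ_max = 2.898×10⁻³/1.969×10⁻⁶ = 1471.81 K.
Then I = σT⁴ = 5.670×10⁻⁸×(1471.81)⁴ = 2.66×10⁵ W/m².

I ≈ 2.66×10⁵ W/m²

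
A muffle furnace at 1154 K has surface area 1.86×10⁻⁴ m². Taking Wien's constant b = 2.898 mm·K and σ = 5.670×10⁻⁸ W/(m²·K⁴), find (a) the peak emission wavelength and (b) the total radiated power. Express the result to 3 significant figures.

(a) λ_max = b/T = 2.898×10⁻³/1154 = 2.511×10⁻⁶ m = 2.51×10³ nm.
Area A = 1.86×10⁻⁴ m².
(b) P = σAT⁴ = 5.670×10⁻⁸×1.86×10⁻⁴×(1154)⁴ = 18.7 W.

λ_max ≈ 2.51×10³ nm; P ≈ 18.7 W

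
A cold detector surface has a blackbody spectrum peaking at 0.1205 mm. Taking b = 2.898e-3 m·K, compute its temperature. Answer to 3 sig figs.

Wien's law gives T = b/λ_max = (2.898×10⁻³ m·K)/(1.205×10⁻⁴ m) = 24.0 K.

T ≈ 24.0 K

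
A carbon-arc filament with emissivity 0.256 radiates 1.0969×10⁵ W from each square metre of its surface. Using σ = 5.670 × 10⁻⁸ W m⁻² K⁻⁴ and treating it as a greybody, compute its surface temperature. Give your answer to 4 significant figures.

T ≈ 1658 K

I = εσT⁴, so T = (I/εσ)^(1/4) = (1.0969×10⁵/(0.256×5.670×10⁻⁸))^(1/4) = 1658 K.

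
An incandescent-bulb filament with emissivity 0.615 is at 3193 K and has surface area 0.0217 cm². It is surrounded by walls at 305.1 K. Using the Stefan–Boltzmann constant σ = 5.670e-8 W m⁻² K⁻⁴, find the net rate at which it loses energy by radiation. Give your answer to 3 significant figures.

Area A = 0.0217 cm² = 2.17×10⁻⁶ m².
Net radiated power P_net = εσA(T⁴ − T₀⁴) = 0.615×5.670×10⁻⁸×2.17×10⁻⁶×(3193⁴ − 305.1⁴).
T⁴ − T₀⁴ = 1.03943×10¹⁴ − 8.66501×10⁹ = 1.03934×10¹⁴ K⁴, so P_net = 7.86 W.

Net loss ≈ 7.86 W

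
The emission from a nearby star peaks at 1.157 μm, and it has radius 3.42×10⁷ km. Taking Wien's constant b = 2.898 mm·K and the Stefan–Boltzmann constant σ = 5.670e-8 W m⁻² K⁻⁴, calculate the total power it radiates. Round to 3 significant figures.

P ≈ 3.28×10²⁸ W

Wien's law: T = b/λ_max = 2.898×10⁻³/1.157×10⁻⁶ = 2504.75 K.
Surface area A = 4πR² = 4π(3.42×10¹⁰ m)² = 1.46981×10²² m².
Then P = σAT⁴ = 5.670×10⁻⁸×1.46981×10²²×(2504.75)⁴ = 3.28×10²⁸ W.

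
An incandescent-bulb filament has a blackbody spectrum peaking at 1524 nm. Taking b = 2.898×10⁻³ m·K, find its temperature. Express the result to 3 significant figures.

T ≈ 1.90×10³ K

Wien's law gives T = b/λ_max = (2.898×10⁻³ m·K)/(1.524×10⁻⁶ m) = 1.90×10³ K.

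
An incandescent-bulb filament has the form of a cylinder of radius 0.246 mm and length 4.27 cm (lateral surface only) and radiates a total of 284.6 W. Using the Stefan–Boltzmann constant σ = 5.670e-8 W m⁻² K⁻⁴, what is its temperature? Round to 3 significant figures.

Lateral area A = 2πrL = 2π×2.46×10⁻⁴×0.0427 = 6.59998×10⁻⁵ m².
P = σAT⁴ ⇒ T = (P/(σA))^(1/4) = (284.6/(5.670×10⁻⁸×6.59998×10⁻⁵))^(1/4) = 2.95×10³ K.

T ≈ 2.95×10³ K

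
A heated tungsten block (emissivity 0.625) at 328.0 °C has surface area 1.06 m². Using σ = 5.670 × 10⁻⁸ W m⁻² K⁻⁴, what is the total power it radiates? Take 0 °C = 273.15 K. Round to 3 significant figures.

P ≈ 4.91×10³ W

T = 328.0 °C + 273.15 = 601.15 K.
Area A = 1.06 m².
P = εσAT⁴ = 0.625 × 5.670×10⁻⁸ × 1.06 × (601.15)⁴ = 4.91×10³ W.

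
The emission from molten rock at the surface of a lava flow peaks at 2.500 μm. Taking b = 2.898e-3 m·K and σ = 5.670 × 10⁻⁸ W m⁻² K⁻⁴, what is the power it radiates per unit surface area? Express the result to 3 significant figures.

Wien's law: T = b/λ_max = 2.898×10⁻³/2.500×10⁻⁶ = 1159.20 K.
Then I = σT⁴ = 5.670×10⁻⁸×(1159.20)⁴ = 1.02×10⁵ W/m².

I ≈ 1.02×10⁵ W/m²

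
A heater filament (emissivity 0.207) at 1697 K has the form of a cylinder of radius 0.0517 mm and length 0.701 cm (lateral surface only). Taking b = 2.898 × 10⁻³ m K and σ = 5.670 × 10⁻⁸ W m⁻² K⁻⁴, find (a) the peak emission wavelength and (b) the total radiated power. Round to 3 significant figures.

λ_max ≈ 1.71×10³ nm; P ≈ 0.222 W

(a) λ_max = b/T = 2.898×10⁻³/1697 = 1.708×10⁻⁶ m = 1.71×10³ nm.
Lateral area A = 2πrL = 2π×5.17×10⁻⁵×7.01×10⁻³ = 2.27713×10⁻⁶ m².
(b) P = εσAT⁴ = 0.207×5.670×10⁻⁸×2.27713×10⁻⁶×(1697)⁴ = 0.222 W.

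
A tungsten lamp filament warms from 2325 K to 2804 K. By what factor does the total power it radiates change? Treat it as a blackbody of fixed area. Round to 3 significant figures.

P₂/P₁ ≈ 2.12

P ∝ T⁴, so P₂/P₁ = (T₂/T₁)⁴ = (2804/2325)⁴ = (1.20602)⁴ = 2.12.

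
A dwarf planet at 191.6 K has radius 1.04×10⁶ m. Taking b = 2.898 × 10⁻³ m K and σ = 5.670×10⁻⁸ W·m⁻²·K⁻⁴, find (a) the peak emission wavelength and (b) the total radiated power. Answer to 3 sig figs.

λ_max ≈ 15.1 μm; P ≈ 1.04×10¹⁵ W

(a) λ_max = b/T = 2.898×10⁻³/191.6 = 1.513×10⁻⁵ m = 15.1 μm.
Surface area A = 4πR² = 4π(1.04×10⁶ m)² = 1.35918×10¹³ m².
(b) P = σAT⁴ = 5.670×10⁻⁸×1.35918×10¹³×(191.6)⁴ = 1.04×10¹⁵ W.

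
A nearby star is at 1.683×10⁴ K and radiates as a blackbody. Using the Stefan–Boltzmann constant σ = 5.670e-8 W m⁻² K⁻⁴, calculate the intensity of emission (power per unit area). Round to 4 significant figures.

I ≈ 4.549×10⁹ W/m²

Stefan–Boltzmann: I = σT⁴ = 5.670×10⁻⁸ × (1.683×10⁴)⁴ = 4.549×10⁹ W/m².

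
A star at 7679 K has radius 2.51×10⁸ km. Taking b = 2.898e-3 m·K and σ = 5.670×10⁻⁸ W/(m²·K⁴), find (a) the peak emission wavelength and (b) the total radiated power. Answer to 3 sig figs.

λ_max ≈ 0.377 μm; P ≈ 1.56×10³² W

(a) λ_max = b/T = 2.898×10⁻³/7679 = 3.774×10⁻⁷ m = 0.377 μm.
Surface area A = 4πR² = 4π(2.51×10¹¹ m)² = 7.91694×10²³ m².
(b) P = σAT⁴ = 5.670×10⁻⁸×7.91694×10²³×(7679)⁴ = 1.56×10³² W.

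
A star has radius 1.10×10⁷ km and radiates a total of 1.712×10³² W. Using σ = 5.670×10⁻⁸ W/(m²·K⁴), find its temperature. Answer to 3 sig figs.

T ≈ 3.75×10⁴ K

Surface area A = 4πR² = 4π(1.10×10¹⁰ m)² = 1.52053×10²¹ m².
P = σAT⁴ ⇒ T = (P/(σA))^(1/4) = (1.712×10³²/(5.670×10⁻⁸×1.52053×10²¹))^(1/4) = 3.75×10⁴ K.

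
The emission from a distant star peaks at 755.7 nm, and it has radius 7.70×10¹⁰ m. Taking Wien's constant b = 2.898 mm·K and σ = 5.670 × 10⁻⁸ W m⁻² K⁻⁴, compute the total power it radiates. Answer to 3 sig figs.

P ≈ 9.14×10²⁹ W

Wien's law: T = b/λ_max = 2.898×10⁻³/7.557×10⁻⁷ = 3834.86 K.
Surface area A = 4πR² = 4π(7.70×10¹⁰ m)² = 7.45060×10²² m².
Then P = σAT⁴ = 5.670×10⁻⁸×7.45060×10²²×(3834.86)⁴ = 9.14×10²⁹ W.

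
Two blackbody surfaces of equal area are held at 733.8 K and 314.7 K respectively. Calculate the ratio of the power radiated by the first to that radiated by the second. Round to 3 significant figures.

P₁/P₂ ≈ 29.6

With equal areas, P₁/P₂ = (T₁/T₂)⁴ = (733.8/314.7)⁴ = 29.6.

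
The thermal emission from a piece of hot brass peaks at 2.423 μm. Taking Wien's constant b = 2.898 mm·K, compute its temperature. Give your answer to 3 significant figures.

Wien's law gives T = b/λ_max = (2.898×10⁻³ m·K)/(2.423×10⁻⁶ m) = 1.20×10³ K.

T ≈ 1.20×10³ K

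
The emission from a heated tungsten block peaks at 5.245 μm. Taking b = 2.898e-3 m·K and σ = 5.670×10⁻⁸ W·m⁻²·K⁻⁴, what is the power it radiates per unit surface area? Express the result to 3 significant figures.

I ≈ 5.28×10³ W/m²

Wien's law: T = b/λ_max = 2.898×10⁻³/5.245×10⁻⁶ = 552.526 K.
Then I = σT⁴ = 5.670×10⁻⁸×(552.526)⁴ = 5.28×10³ W/m².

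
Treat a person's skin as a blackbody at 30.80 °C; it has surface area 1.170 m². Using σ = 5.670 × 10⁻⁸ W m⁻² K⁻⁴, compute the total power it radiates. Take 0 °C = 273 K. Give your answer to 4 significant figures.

T = 30.80 °C + 273 = 303.80 K.
Area A = 1.170 m².
P = σAT⁴ = 5.670×10⁻⁸ × 1.170 × (303.80)⁴ = 565.1 W.

P ≈ 565.1 W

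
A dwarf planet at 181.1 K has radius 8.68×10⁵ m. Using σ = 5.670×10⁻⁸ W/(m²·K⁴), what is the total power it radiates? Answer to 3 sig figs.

Surface area A = 4πR² = 4π(8.68×10⁵ m)² = 9.46781×10¹² m².
P = σAT⁴ = 5.670×10⁻⁸ × 9.46781×10¹² × (181.1)⁴ = 5.77×10¹⁴ W.

P ≈ 5.77×10¹⁴ W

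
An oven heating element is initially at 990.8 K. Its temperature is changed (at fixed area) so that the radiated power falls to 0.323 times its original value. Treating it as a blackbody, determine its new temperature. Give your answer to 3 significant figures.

P ∝ T⁴, so T₂/T₁ = (P₂/P₁)^(1/4) = (0.323)^(1/4) = 0.753877.
T₂ = 990.8 × 0.753877 = 747 K.

T₂ ≈ 747 K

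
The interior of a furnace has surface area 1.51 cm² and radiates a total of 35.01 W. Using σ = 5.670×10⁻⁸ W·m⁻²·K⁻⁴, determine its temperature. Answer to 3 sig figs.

Area A = 1.51 cm² = 1.51×10⁻⁴ m².
P = σAT⁴ ⇒ T = (P/(σA))^(1/4) = (35.01/(5.670×10⁻⁸×1.51×10⁻⁴))^(1/4) = 1.42×10³ K.

T ≈ 1.42×10³ K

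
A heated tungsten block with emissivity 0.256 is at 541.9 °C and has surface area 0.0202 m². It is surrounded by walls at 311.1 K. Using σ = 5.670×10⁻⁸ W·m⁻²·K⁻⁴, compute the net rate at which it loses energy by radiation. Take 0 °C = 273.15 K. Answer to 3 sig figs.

T = 541.9 °C + 273.15 = 815.05 K.
Area A = 0.0202 m².
Net radiated power P_net = εσA(T⁴ − T₀⁴) = 0.256×5.670×10⁻⁸×0.0202×(815.05⁴ − 311.1⁴).
T⁴ − T₀⁴ = 4.41303×10¹¹ − 9.36699×10⁹ = 4.31936×10¹¹ K⁴, so P_net = 127 W.

Net loss ≈ 127 W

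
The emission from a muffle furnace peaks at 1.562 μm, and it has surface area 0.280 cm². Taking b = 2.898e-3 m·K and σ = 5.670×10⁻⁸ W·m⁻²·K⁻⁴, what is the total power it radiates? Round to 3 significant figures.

P ≈ 18.8 W

Wien's law: T = b/λ_max = 2.898×10⁻³/1.562×10⁻⁶ = 1855.31 K.
Area A = 0.280 cm² = 2.80×10⁻⁵ m².
Then P = σAT⁴ = 5.670×10⁻⁸×2.80×10⁻⁵×(1855.31)⁴ = 18.8 W.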